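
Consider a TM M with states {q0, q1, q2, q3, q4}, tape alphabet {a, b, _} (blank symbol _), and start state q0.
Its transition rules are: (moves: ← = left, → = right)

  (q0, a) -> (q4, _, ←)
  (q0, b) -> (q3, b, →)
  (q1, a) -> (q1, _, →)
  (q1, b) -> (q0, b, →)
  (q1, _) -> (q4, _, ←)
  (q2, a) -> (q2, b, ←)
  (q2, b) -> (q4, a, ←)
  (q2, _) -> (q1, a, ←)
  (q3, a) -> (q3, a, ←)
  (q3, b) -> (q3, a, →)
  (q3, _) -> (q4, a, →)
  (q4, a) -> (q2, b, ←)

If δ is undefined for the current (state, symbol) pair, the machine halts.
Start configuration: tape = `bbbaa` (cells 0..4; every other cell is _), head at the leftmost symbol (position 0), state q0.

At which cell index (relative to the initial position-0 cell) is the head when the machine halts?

-4

state=q0 head=0 tape=____[b]bbaa   (q0,b)→(q3,b,→)
state=q3 head=1 tape=____b[b]baa   (q3,b)→(q3,a,→)
state=q3 head=2 tape=____ba[b]aa   (q3,b)→(q3,a,→)
state=q3 head=3 tape=____baa[a]a   (q3,a)→(q3,a,←)
state=q3 head=2 tape=____ba[a]aa   (q3,a)→(q3,a,←)
state=q3 head=1 tape=____b[a]aaa   (q3,a)→(q3,a,←)
state=q3 head=0 tape=____[b]aaaa   (q3,b)→(q3,a,→)
state=q3 head=1 tape=____a[a]aaa   (q3,a)→(q3,a,←)
state=q3 head=0 tape=____[a]aaaa   (q3,a)→(q3,a,←)
state=q3 head=-1 tape=___[_]aaaaa   (q3,_)→(q4,a,→)
state=q4 head=0 tape=___a[a]aaaa   (q4,a)→(q2,b,←)
state=q2 head=-1 tape=___[a]baaaa   (q2,a)→(q2,b,←)
state=q2 head=-2 tape=__[_]bbaaaa   (q2,_)→(q1,a,←)
state=q1 head=-3 tape=_[_]abbaaaa   (q1,_)→(q4,_,←)
state=q4 head=-4 tape=[_]_abbaaaa
At halt the head is at cell -4.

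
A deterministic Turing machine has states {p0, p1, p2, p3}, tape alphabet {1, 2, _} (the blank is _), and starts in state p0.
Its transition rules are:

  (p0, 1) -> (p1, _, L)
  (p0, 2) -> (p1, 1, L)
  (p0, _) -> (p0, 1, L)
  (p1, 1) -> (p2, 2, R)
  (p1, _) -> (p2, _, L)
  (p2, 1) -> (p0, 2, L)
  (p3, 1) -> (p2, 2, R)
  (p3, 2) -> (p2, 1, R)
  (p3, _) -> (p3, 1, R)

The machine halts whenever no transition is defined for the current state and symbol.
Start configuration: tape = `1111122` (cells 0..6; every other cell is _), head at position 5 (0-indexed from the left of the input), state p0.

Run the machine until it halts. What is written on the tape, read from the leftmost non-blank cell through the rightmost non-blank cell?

p0 | __11111[2]2   read 2 → write 1, move L, go to p1
p1 | __1111[1]12   read 1 → write 2, move R, go to p2
p2 | __11112[1]2   read 1 → write 2, move L, go to p0
p0 | __1111[2]22   read 2 → write 1, move L, go to p1
p1 | __111[1]122   read 1 → write 2, move R, go to p2
p2 | __1112[1]22   read 1 → write 2, move L, go to p0
p0 | __111[2]222   read 2 → write 1, move L, go to p1
p1 | __11[1]1222   read 1 → write 2, move R, go to p2
p2 | __112[1]222   read 1 → write 2, move L, go to p0
p0 | __11[2]2222   read 2 → write 1, move L, go to p1
p1 | __1[1]12222   read 1 → write 2, move R, go to p2
p2 | __12[1]2222   read 1 → write 2, move L, go to p0
p0 | __1[2]22222   read 2 → write 1, move L, go to p1
p1 | __[1]122222   read 1 → write 2, move R, go to p2
p2 | __2[1]22222   read 1 → write 2, move L, go to p0
p0 | __[2]222222   read 2 → write 1, move L, go to p1
p1 | _[_]1222222   read _ → write _, move L, go to p2
p2 | [_]_1222222
The non-blank tape span at halt is 1222222.

1222222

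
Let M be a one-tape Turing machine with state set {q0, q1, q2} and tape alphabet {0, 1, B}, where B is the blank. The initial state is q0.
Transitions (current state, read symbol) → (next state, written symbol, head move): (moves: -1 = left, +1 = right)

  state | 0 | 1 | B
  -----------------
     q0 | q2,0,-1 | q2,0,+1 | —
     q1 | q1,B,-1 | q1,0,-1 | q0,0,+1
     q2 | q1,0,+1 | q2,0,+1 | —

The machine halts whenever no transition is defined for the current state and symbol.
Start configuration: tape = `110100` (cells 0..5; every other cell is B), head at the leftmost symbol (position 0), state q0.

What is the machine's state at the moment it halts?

q0

state=q0 head=0 tape=B[1]10100   (q0,1)→(q2,0,+1)
state=q2 head=1 tape=B0[1]0100   (q2,1)→(q2,0,+1)
state=q2 head=2 tape=B00[0]100   (q2,0)→(q1,0,+1)
state=q1 head=3 tape=B000[1]00   (q1,1)→(q1,0,-1)
state=q1 head=2 tape=B00[0]000   (q1,0)→(q1,B,-1)
state=q1 head=1 tape=B0[0]B000   (q1,0)→(q1,B,-1)
state=q1 head=0 tape=B[0]BB000   (q1,0)→(q1,B,-1)
state=q1 head=-1 tape=[B]BBB000   (q1,B)→(q0,0,+1)
state=q0 head=0 tape=0[B]BB000
No transition is defined for (q0, B); M halts in state q0.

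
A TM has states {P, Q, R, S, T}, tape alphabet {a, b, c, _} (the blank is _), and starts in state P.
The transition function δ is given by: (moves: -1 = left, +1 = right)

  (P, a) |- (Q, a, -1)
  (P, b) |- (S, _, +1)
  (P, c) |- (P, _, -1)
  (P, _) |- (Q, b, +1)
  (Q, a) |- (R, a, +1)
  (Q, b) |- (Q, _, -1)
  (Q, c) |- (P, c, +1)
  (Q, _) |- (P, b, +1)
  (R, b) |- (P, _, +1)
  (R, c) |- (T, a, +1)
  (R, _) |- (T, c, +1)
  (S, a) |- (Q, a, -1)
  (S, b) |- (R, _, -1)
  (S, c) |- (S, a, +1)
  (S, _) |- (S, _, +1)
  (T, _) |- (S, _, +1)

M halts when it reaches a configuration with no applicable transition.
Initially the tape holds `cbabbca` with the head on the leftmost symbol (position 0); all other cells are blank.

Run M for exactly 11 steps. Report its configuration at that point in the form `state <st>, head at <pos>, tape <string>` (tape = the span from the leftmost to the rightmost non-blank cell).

state=P head=0 tape=__[c]babbca   (P,c)→(P,_,-1)
state=P head=-1 tape=_[_]_babbca   (P,_)→(Q,b,+1)
state=Q head=0 tape=_b[_]babbca   (Q,_)→(P,b,+1)
state=P head=1 tape=_bb[b]abbca   (P,b)→(S,_,+1)
state=S head=2 tape=_bb_[a]bbca   (S,a)→(Q,a,-1)
state=Q head=1 tape=_bb[_]abbca   (Q,_)→(P,b,+1)
state=P head=2 tape=_bbb[a]bbca   (P,a)→(Q,a,-1)
state=Q head=1 tape=_bb[b]abbca   (Q,b)→(Q,_,-1)
state=Q head=0 tape=_b[b]_abbca   (Q,b)→(Q,_,-1)
state=Q head=-1 tape=_[b]__abbca   (Q,b)→(Q,_,-1)
state=Q head=-2 tape=[_]___abbca   (Q,_)→(P,b,+1)
state=P head=-1 tape=b[_]__abbca
After 11 steps: state P, head at -1, tape b___abbca.

state P, head at -1, tape b___abbca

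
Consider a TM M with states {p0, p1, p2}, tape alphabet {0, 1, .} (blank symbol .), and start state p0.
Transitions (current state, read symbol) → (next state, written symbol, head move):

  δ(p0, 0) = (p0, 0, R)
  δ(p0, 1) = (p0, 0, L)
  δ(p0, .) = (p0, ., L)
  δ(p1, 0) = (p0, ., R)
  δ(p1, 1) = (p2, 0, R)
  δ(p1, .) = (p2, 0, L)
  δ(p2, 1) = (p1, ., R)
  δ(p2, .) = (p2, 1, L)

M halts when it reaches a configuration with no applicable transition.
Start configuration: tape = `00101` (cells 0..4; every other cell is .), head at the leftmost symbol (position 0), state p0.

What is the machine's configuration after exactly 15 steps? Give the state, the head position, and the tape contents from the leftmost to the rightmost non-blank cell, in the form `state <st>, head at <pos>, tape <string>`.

state p0, head at 5, tape 00000

state=p0 head=0 tape=[0]0101.   (p0,0)→(p0,0,R)
state=p0 head=1 tape=0[0]101.   (p0,0)→(p0,0,R)
state=p0 head=2 tape=00[1]01.   (p0,1)→(p0,0,L)
state=p0 head=1 tape=0[0]001.   (p0,0)→(p0,0,R)
state=p0 head=2 tape=00[0]01.   (p0,0)→(p0,0,R)
state=p0 head=3 tape=000[0]1.   (p0,0)→(p0,0,R)
state=p0 head=4 tape=0000[1].   (p0,1)→(p0,0,L)
state=p0 head=3 tape=000[0]0.   (p0,0)→(p0,0,R)
state=p0 head=4 tape=0000[0].   (p0,0)→(p0,0,R)
state=p0 head=5 tape=00000[.]   (p0,.)→(p0,.,L)
state=p0 head=4 tape=0000[0].   (p0,0)→(p0,0,R)
state=p0 head=5 tape=00000[.]   (p0,.)→(p0,.,L)
state=p0 head=4 tape=0000[0].   (p0,0)→(p0,0,R)
state=p0 head=5 tape=00000[.]   (p0,.)→(p0,.,L)
state=p0 head=4 tape=0000[0].   (p0,0)→(p0,0,R)
state=p0 head=5 tape=00000[.]
After 15 steps: state p0, head at 5, tape 00000.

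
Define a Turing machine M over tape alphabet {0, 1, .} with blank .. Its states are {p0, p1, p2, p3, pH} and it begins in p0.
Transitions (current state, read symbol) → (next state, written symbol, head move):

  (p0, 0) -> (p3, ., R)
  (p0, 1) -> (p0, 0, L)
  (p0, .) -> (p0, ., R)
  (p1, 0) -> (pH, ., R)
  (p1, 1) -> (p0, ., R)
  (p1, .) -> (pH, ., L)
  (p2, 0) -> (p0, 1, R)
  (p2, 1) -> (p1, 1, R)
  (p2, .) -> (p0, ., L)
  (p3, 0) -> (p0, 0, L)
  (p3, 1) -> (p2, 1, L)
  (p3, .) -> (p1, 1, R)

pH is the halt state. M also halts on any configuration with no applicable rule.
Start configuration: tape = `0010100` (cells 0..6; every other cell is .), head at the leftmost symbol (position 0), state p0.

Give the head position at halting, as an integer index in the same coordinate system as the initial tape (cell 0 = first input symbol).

7

p0 | [0]010100..   read 0 → write ., move R, go to p3
p3 | .[0]10100..   read 0 → write 0, move L, go to p0
p0 | [.]010100..   read . → write ., move R, go to p0
p0 | .[0]10100..   read 0 → write ., move R, go to p3
p3 | ..[1]0100..   read 1 → write 1, move L, go to p2
p2 | .[.]10100..   read . → write ., move L, go to p0
p0 | [.].10100..   read . → write ., move R, go to p0
p0 | .[.]10100..   read . → write ., move R, go to p0
p0 | ..[1]0100..   read 1 → write 0, move L, go to p0
p0 | .[.]00100..   read . → write ., move R, go to p0
p0 | ..[0]0100..   read 0 → write ., move R, go to p3
p3 | ...[0]100..   read 0 → write 0, move L, go to p0
p0 | ..[.]0100..   read . → write ., move R, go to p0
p0 | ...[0]100..   read 0 → write ., move R, go to p3
p3 | ....[1]00..   read 1 → write 1, move L, go to p2
p2 | ...[.]100..   read . → write ., move L, go to p0
p0 | ..[.].100..   read . → write ., move R, go to p0
p0 | ...[.]100..   read . → write ., move R, go to p0
p0 | ....[1]00..   read 1 → write 0, move L, go to p0
p0 | ...[.]000..   read . → write ., move R, go to p0
p0 | ....[0]00..   read 0 → write ., move R, go to p3
p3 | .....[0]0..   read 0 → write 0, move L, go to p0
p0 | ....[.]00..   read . → write ., move R, go to p0
p0 | .....[0]0..   read 0 → write ., move R, go to p3
p3 | ......[0]..   read 0 → write 0, move L, go to p0
p0 | .....[.]0..   read . → write ., move R, go to p0
p0 | ......[0]..   read 0 → write ., move R, go to p3
p3 | .......[.].   read . → write 1, move R, go to p1
p1 | .......1[.]   read . → write ., move L, go to pH
pH | .......[1].
At halt the head is at cell 7.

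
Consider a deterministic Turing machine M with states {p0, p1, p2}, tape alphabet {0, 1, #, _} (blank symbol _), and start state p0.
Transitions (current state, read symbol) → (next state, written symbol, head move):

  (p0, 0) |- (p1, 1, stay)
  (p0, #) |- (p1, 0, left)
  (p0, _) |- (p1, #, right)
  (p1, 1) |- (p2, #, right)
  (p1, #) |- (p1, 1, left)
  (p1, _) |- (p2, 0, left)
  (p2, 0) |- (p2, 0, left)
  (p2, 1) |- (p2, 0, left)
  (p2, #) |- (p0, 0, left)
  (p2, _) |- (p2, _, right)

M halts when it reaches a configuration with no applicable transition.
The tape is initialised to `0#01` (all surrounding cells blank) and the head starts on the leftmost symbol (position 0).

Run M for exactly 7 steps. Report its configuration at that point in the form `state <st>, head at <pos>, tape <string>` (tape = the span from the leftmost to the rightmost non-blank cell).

state p2, head at -2, tape 00001

state=p0 head=0 tape=__[0]#01   (p0,0)→(p1,1,stay)
state=p1 head=0 tape=__[1]#01   (p1,1)→(p2,#,right)
state=p2 head=1 tape=__#[#]01   (p2,#)→(p0,0,left)
state=p0 head=0 tape=__[#]001   (p0,#)→(p1,0,left)
state=p1 head=-1 tape=_[_]0001   (p1,_)→(p2,0,left)
state=p2 head=-2 tape=[_]00001   (p2,_)→(p2,_,right)
state=p2 head=-1 tape=_[0]0001   (p2,0)→(p2,0,left)
state=p2 head=-2 tape=[_]00001
After 7 steps: state p2, head at -2, tape 00001.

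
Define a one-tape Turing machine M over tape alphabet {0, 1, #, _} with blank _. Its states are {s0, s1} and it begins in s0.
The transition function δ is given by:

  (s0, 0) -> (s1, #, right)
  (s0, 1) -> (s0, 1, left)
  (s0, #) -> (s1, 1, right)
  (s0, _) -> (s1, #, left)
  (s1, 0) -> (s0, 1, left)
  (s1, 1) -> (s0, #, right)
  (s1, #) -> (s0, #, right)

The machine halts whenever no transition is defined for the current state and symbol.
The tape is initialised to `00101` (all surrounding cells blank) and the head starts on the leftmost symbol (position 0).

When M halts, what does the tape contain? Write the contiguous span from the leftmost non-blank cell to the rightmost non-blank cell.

11###1

state=s0 head=0 tape=[0]0101__   (s0,0)→(s1,#,right)
state=s1 head=1 tape=#[0]101__   (s1,0)→(s0,1,left)
state=s0 head=0 tape=[#]1101__   (s0,#)→(s1,1,right)
state=s1 head=1 tape=1[1]101__   (s1,1)→(s0,#,right)
state=s0 head=2 tape=1#[1]01__   (s0,1)→(s0,1,left)
state=s0 head=1 tape=1[#]101__   (s0,#)→(s1,1,right)
state=s1 head=2 tape=11[1]01__   (s1,1)→(s0,#,right)
state=s0 head=3 tape=11#[0]1__   (s0,0)→(s1,#,right)
state=s1 head=4 tape=11##[1]__   (s1,1)→(s0,#,right)
state=s0 head=5 tape=11###[_]_   (s0,_)→(s1,#,left)
state=s1 head=4 tape=11##[#]#_   (s1,#)→(s0,#,right)
state=s0 head=5 tape=11###[#]_   (s0,#)→(s1,1,right)
state=s1 head=6 tape=11###1[_]
The non-blank tape span at halt is 11###1.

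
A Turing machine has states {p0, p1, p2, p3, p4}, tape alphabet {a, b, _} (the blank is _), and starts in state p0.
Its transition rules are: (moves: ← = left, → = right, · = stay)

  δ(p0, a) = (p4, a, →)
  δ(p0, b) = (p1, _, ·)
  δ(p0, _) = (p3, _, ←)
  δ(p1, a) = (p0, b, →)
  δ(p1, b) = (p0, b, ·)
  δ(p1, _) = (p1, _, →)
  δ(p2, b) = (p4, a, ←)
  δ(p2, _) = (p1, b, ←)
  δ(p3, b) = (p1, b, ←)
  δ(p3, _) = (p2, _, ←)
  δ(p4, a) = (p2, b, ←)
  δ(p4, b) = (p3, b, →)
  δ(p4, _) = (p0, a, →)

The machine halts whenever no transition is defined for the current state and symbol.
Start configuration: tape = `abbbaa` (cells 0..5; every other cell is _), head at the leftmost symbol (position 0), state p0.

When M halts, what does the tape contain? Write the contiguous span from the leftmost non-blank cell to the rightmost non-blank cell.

state=p0 head=0 tape=[a]bbbaa__   (p0,a)→(p4,a,→)
state=p4 head=1 tape=a[b]bbaa__   (p4,b)→(p3,b,→)
state=p3 head=2 tape=ab[b]baa__   (p3,b)→(p1,b,←)
state=p1 head=1 tape=a[b]bbaa__   (p1,b)→(p0,b,·)
state=p0 head=1 tape=a[b]bbaa__   (p0,b)→(p1,_,·)
state=p1 head=1 tape=a[_]bbaa__   (p1,_)→(p1,_,→)
state=p1 head=2 tape=a_[b]baa__   (p1,b)→(p0,b,·)
state=p0 head=2 tape=a_[b]baa__   (p0,b)→(p1,_,·)
state=p1 head=2 tape=a_[_]baa__   (p1,_)→(p1,_,→)
state=p1 head=3 tape=a__[b]aa__   (p1,b)→(p0,b,·)
state=p0 head=3 tape=a__[b]aa__   (p0,b)→(p1,_,·)
state=p1 head=3 tape=a__[_]aa__   (p1,_)→(p1,_,→)
state=p1 head=4 tape=a___[a]a__   (p1,a)→(p0,b,→)
state=p0 head=5 tape=a___b[a]__   (p0,a)→(p4,a,→)
state=p4 head=6 tape=a___ba[_]_   (p4,_)→(p0,a,→)
state=p0 head=7 tape=a___baa[_]   (p0,_)→(p3,_,←)
state=p3 head=6 tape=a___ba[a]_
The non-blank tape span at halt is a___baa.

a___baa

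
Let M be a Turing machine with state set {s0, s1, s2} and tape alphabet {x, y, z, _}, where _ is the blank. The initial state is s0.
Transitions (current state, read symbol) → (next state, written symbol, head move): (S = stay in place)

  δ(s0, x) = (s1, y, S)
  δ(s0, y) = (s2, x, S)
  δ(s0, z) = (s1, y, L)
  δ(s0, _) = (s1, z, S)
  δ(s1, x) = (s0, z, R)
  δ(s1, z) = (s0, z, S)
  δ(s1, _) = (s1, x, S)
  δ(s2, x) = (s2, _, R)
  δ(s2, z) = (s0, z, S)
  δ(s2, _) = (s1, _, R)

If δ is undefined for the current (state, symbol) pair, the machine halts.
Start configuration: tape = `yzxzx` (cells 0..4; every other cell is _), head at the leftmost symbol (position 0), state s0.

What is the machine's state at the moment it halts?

state=s0 head=0 tape=[y]zxzx___   (s0,y)→(s2,x,S)
state=s2 head=0 tape=[x]zxzx___   (s2,x)→(s2,_,R)
state=s2 head=1 tape=_[z]xzx___   (s2,z)→(s0,z,S)
state=s0 head=1 tape=_[z]xzx___   (s0,z)→(s1,y,L)
state=s1 head=0 tape=[_]yxzx___   (s1,_)→(s1,x,S)
state=s1 head=0 tape=[x]yxzx___   (s1,x)→(s0,z,R)
state=s0 head=1 tape=z[y]xzx___   (s0,y)→(s2,x,S)
state=s2 head=1 tape=z[x]xzx___   (s2,x)→(s2,_,R)
state=s2 head=2 tape=z_[x]zx___   (s2,x)→(s2,_,R)
state=s2 head=3 tape=z__[z]x___   (s2,z)→(s0,z,S)
state=s0 head=3 tape=z__[z]x___   (s0,z)→(s1,y,L)
state=s1 head=2 tape=z_[_]yx___   (s1,_)→(s1,x,S)
state=s1 head=2 tape=z_[x]yx___   (s1,x)→(s0,z,R)
state=s0 head=3 tape=z_z[y]x___   (s0,y)→(s2,x,S)
state=s2 head=3 tape=z_z[x]x___   (s2,x)→(s2,_,R)
state=s2 head=4 tape=z_z_[x]___   (s2,x)→(s2,_,R)
state=s2 head=5 tape=z_z__[_]__   (s2,_)→(s1,_,R)
state=s1 head=6 tape=z_z___[_]_   (s1,_)→(s1,x,S)
state=s1 head=6 tape=z_z___[x]_   (s1,x)→(s0,z,R)
state=s0 head=7 tape=z_z___z[_]   (s0,_)→(s1,z,S)
state=s1 head=7 tape=z_z___z[z]   (s1,z)→(s0,z,S)
state=s0 head=7 tape=z_z___z[z]   (s0,z)→(s1,y,L)
state=s1 head=6 tape=z_z___[z]y   (s1,z)→(s0,z,S)
state=s0 head=6 tape=z_z___[z]y   (s0,z)→(s1,y,L)
state=s1 head=5 tape=z_z__[_]yy   (s1,_)→(s1,x,S)
state=s1 head=5 tape=z_z__[x]yy   (s1,x)→(s0,z,R)
state=s0 head=6 tape=z_z__z[y]y   (s0,y)→(s2,x,S)
state=s2 head=6 tape=z_z__z[x]y   (s2,x)→(s2,_,R)
state=s2 head=7 tape=z_z__z_[y]
No transition is defined for (s2, y); M halts in state s2.

s2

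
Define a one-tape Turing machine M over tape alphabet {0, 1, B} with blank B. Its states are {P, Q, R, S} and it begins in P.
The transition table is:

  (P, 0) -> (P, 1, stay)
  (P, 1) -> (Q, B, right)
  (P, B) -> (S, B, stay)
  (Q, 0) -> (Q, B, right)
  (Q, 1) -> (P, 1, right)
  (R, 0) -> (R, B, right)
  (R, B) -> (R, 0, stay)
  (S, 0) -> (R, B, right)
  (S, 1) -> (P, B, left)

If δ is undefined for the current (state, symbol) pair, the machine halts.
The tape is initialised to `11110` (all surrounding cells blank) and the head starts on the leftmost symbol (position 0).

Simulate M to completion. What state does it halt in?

Q

state=P head=0 tape=[1]1110B   (P,1)→(Q,B,right)
state=Q head=1 tape=B[1]110B   (Q,1)→(P,1,right)
state=P head=2 tape=B1[1]10B   (P,1)→(Q,B,right)
state=Q head=3 tape=B1B[1]0B   (Q,1)→(P,1,right)
state=P head=4 tape=B1B1[0]B   (P,0)→(P,1,stay)
state=P head=4 tape=B1B1[1]B   (P,1)→(Q,B,right)
state=Q head=5 tape=B1B1B[B]
No transition is defined for (Q, B); M halts in state Q.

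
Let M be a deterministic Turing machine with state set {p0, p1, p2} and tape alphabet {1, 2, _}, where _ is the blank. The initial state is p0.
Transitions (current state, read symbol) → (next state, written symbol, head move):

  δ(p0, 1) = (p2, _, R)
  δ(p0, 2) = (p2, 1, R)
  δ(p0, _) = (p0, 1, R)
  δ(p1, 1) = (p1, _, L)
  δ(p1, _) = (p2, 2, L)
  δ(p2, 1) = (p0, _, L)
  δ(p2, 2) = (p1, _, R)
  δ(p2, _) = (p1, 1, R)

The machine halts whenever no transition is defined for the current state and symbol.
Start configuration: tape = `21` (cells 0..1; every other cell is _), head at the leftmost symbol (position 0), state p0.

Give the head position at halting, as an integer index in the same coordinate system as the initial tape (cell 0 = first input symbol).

4

state=p0 head=0 tape=[2]1___   (p0,2)→(p2,1,R)
state=p2 head=1 tape=1[1]___   (p2,1)→(p0,_,L)
state=p0 head=0 tape=[1]____   (p0,1)→(p2,_,R)
state=p2 head=1 tape=_[_]___   (p2,_)→(p1,1,R)
state=p1 head=2 tape=_1[_]__   (p1,_)→(p2,2,L)
state=p2 head=1 tape=_[1]2__   (p2,1)→(p0,_,L)
state=p0 head=0 tape=[_]_2__   (p0,_)→(p0,1,R)
state=p0 head=1 tape=1[_]2__   (p0,_)→(p0,1,R)
state=p0 head=2 tape=11[2]__   (p0,2)→(p2,1,R)
state=p2 head=3 tape=111[_]_   (p2,_)→(p1,1,R)
state=p1 head=4 tape=1111[_]   (p1,_)→(p2,2,L)
state=p2 head=3 tape=111[1]2   (p2,1)→(p0,_,L)
state=p0 head=2 tape=11[1]_2   (p0,1)→(p2,_,R)
state=p2 head=3 tape=11_[_]2   (p2,_)→(p1,1,R)
state=p1 head=4 tape=11_1[2]
At halt the head is at cell 4.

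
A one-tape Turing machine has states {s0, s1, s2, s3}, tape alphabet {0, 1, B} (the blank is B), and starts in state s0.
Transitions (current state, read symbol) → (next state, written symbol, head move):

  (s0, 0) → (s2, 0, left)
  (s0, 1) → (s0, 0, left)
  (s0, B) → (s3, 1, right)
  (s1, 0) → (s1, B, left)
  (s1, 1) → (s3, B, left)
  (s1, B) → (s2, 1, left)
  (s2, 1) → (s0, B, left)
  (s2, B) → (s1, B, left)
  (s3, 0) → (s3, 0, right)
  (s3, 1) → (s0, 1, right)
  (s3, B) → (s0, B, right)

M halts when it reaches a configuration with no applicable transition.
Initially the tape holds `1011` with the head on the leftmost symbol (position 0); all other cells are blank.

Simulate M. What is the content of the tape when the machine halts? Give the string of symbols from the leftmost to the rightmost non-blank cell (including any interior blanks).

10000

state=s0 head=0 tape=B[1]011   (s0,1)→(s0,0,left)
state=s0 head=-1 tape=[B]0011   (s0,B)→(s3,1,right)
state=s3 head=0 tape=1[0]011   (s3,0)→(s3,0,right)
state=s3 head=1 tape=10[0]11   (s3,0)→(s3,0,right)
state=s3 head=2 tape=100[1]1   (s3,1)→(s0,1,right)
state=s0 head=3 tape=1001[1]   (s0,1)→(s0,0,left)
state=s0 head=2 tape=100[1]0   (s0,1)→(s0,0,left)
state=s0 head=1 tape=10[0]00   (s0,0)→(s2,0,left)
state=s2 head=0 tape=1[0]000
The non-blank tape span at halt is 10000.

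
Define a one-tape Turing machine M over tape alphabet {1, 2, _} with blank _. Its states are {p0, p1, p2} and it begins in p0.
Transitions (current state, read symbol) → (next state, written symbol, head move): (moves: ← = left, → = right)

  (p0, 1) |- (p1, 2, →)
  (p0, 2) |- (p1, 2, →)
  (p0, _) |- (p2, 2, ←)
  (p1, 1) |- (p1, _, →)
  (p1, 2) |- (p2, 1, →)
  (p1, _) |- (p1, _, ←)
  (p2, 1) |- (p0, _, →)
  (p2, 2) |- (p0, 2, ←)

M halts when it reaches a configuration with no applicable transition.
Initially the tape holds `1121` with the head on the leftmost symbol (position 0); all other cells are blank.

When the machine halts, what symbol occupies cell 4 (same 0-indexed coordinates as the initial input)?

2

p0 | [1]121_   read 1 → write 2, move →, go to p1
p1 | 2[1]21_   read 1 → write _, move →, go to p1
p1 | 2_[2]1_   read 2 → write 1, move →, go to p2
p2 | 2_1[1]_   read 1 → write _, move →, go to p0
p0 | 2_1_[_]   read _ → write 2, move ←, go to p2
p2 | 2_1[_]2
Cell 4 holds 2 when M halts.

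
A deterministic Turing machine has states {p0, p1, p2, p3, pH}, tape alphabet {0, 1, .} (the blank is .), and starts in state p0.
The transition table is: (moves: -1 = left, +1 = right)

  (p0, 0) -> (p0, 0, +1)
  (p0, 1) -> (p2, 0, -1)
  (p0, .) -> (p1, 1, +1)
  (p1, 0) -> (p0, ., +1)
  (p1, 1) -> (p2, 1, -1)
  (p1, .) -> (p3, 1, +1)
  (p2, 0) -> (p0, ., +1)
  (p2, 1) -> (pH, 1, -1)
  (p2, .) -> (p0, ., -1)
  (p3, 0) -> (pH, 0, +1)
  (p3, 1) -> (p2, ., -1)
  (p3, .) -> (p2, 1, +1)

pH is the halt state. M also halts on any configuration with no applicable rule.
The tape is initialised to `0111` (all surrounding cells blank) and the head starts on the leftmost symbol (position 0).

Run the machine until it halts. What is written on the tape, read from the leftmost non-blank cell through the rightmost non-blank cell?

p0 | [0]111....   read 0 → write 0, move +1, go to p0
p0 | 0[1]11....   read 1 → write 0, move -1, go to p2
p2 | [0]011....   read 0 → write ., move +1, go to p0
p0 | .[0]11....   read 0 → write 0, move +1, go to p0
p0 | .0[1]1....   read 1 → write 0, move -1, go to p2
p2 | .[0]01....   read 0 → write ., move +1, go to p0
p0 | ..[0]1....   read 0 → write 0, move +1, go to p0
p0 | ..0[1]....   read 1 → write 0, move -1, go to p2
p2 | ..[0]0....   read 0 → write ., move +1, go to p0
p0 | ...[0]....   read 0 → write 0, move +1, go to p0
p0 | ...0[.]...   read . → write 1, move +1, go to p1
p1 | ...01[.]..   read . → write 1, move +1, go to p3
p3 | ...011[.].   read . → write 1, move +1, go to p2
p2 | ...0111[.]   read . → write ., move -1, go to p0
p0 | ...011[1].   read 1 → write 0, move -1, go to p2
p2 | ...01[1]0.   read 1 → write 1, move -1, go to pH
pH | ...0[1]10.
The non-blank tape span at halt is 0110.

0110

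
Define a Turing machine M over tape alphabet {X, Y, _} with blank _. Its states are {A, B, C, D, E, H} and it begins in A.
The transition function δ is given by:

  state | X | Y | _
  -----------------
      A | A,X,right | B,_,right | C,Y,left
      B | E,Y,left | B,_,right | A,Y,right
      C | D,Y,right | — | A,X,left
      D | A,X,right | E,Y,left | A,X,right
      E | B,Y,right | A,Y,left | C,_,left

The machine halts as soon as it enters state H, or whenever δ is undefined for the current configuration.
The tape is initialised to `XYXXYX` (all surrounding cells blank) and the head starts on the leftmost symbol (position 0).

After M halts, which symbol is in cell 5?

A | [X]YXXYX__   read X → write X, move right, go to A
A | X[Y]XXYX__   read Y → write _, move right, go to B
B | X_[X]XYX__   read X → write Y, move left, go to E
E | X[_]YXYX__   read _ → write _, move left, go to C
C | [X]_YXYX__   read X → write Y, move right, go to D
D | Y[_]YXYX__   read _ → write X, move right, go to A
A | YX[Y]XYX__   read Y → write _, move right, go to B
B | YX_[X]YX__   read X → write Y, move left, go to E
E | YX[_]YYX__   read _ → write _, move left, go to C
C | Y[X]_YYX__   read X → write Y, move right, go to D
D | YY[_]YYX__   read _ → write X, move right, go to A
A | YYX[Y]YX__   read Y → write _, move right, go to B
B | YYX_[Y]X__   read Y → write _, move right, go to B
B | YYX__[X]__   read X → write Y, move left, go to E
E | YYX_[_]Y__   read _ → write _, move left, go to C
C | YYX[_]_Y__   read _ → write X, move left, go to A
A | YY[X]X_Y__   read X → write X, move right, go to A
A | YYX[X]_Y__   read X → write X, move right, go to A
A | YYXX[_]Y__   read _ → write Y, move left, go to C
C | YYX[X]YY__   read X → write Y, move right, go to D
D | YYXY[Y]Y__   read Y → write Y, move left, go to E
E | YYX[Y]YY__   read Y → write Y, move left, go to A
A | YY[X]YYY__   read X → write X, move right, go to A
A | YYX[Y]YY__   read Y → write _, move right, go to B
B | YYX_[Y]Y__   read Y → write _, move right, go to B
B | YYX__[Y]__   read Y → write _, move right, go to B
B | YYX___[_]_   read _ → write Y, move right, go to A
A | YYX___Y[_]   read _ → write Y, move left, go to C
C | YYX___[Y]Y
Cell 5 holds _ when M halts.

_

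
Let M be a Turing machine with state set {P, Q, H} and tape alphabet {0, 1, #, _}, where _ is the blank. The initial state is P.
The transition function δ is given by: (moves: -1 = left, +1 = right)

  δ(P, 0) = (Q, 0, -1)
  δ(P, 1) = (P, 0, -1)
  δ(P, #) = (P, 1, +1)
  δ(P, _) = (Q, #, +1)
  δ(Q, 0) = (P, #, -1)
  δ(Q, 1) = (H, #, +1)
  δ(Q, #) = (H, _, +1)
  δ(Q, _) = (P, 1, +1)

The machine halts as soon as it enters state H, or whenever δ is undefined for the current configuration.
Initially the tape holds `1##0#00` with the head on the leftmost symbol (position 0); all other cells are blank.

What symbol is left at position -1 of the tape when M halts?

state=P head=0 tape=_[1]##0#00   (P,1)→(P,0,-1)
state=P head=-1 tape=[_]0##0#00   (P,_)→(Q,#,+1)
state=Q head=0 tape=#[0]##0#00   (Q,0)→(P,#,-1)
state=P head=-1 tape=[#]###0#00   (P,#)→(P,1,+1)
state=P head=0 tape=1[#]##0#00   (P,#)→(P,1,+1)
state=P head=1 tape=11[#]#0#00   (P,#)→(P,1,+1)
state=P head=2 tape=111[#]0#00   (P,#)→(P,1,+1)
state=P head=3 tape=1111[0]#00   (P,0)→(Q,0,-1)
state=Q head=2 tape=111[1]0#00   (Q,1)→(H,#,+1)
state=H head=3 tape=111#[0]#00
Cell -1 holds 1 when M halts.

1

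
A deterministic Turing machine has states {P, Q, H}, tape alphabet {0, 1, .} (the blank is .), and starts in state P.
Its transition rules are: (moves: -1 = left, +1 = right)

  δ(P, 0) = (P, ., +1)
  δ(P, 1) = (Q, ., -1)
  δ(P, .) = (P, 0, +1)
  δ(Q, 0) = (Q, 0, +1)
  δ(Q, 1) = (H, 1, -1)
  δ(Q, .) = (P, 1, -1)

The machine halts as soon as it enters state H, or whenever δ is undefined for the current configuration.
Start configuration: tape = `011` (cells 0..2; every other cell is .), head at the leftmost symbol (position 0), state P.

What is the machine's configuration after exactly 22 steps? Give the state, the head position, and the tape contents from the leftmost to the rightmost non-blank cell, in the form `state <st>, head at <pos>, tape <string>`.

state P, head at -2, tape 1...1

P | ...[0]11   read 0 → write ., move +1, go to P
P | ....[1]1   read 1 → write ., move -1, go to Q
Q | ...[.].1   read . → write 1, move -1, go to P
P | ..[.]1.1   read . → write 0, move +1, go to P
P | ..0[1].1   read 1 → write ., move -1, go to Q
Q | ..[0]..1   read 0 → write 0, move +1, go to Q
Q | ..0[.].1   read . → write 1, move -1, go to P
P | ..[0]1.1   read 0 → write ., move +1, go to P
P | ...[1].1   read 1 → write ., move -1, go to Q
Q | ..[.]..1   read . → write 1, move -1, go to P
P | .[.]1..1   read . → write 0, move +1, go to P
P | .0[1]..1   read 1 → write ., move -1, go to Q
Q | .[0]...1   read 0 → write 0, move +1, go to Q
Q | .0[.]..1   read . → write 1, move -1, go to P
P | .[0]1..1   read 0 → write ., move +1, go to P
P | ..[1]..1   read 1 → write ., move -1, go to Q
Q | .[.]...1   read . → write 1, move -1, go to P
P | [.]1...1   read . → write 0, move +1, go to P
P | 0[1]...1   read 1 → write ., move -1, go to Q
Q | [0]....1   read 0 → write 0, move +1, go to Q
Q | 0[.]...1   read . → write 1, move -1, go to P
P | [0]1...1   read 0 → write ., move +1, go to P
P | .[1]...1
After 22 steps: state P, head at -2, tape 1...1.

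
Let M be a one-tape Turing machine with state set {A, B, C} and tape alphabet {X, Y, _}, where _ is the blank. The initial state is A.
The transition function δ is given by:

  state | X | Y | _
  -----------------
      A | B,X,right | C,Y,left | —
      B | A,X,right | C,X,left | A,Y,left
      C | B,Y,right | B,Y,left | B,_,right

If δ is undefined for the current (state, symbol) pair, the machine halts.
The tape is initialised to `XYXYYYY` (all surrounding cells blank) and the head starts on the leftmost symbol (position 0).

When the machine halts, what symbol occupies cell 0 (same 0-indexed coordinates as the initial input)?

state=A head=0 tape=__[X]YXYYYY   (A,X)→(B,X,right)
state=B head=1 tape=__X[Y]XYYYY   (B,Y)→(C,X,left)
state=C head=0 tape=__[X]XXYYYY   (C,X)→(B,Y,right)
state=B head=1 tape=__Y[X]XYYYY   (B,X)→(A,X,right)
state=A head=2 tape=__YX[X]YYYY   (A,X)→(B,X,right)
state=B head=3 tape=__YXX[Y]YYY   (B,Y)→(C,X,left)
state=C head=2 tape=__YX[X]XYYY   (C,X)→(B,Y,right)
state=B head=3 tape=__YXY[X]YYY   (B,X)→(A,X,right)
state=A head=4 tape=__YXYX[Y]YY   (A,Y)→(C,Y,left)
state=C head=3 tape=__YXY[X]YYY   (C,X)→(B,Y,right)
state=B head=4 tape=__YXYY[Y]YY   (B,Y)→(C,X,left)
state=C head=3 tape=__YXY[Y]XYY   (C,Y)→(B,Y,left)
state=B head=2 tape=__YX[Y]YXYY   (B,Y)→(C,X,left)
state=C head=1 tape=__Y[X]XYXYY   (C,X)→(B,Y,right)
state=B head=2 tape=__YY[X]YXYY   (B,X)→(A,X,right)
state=A head=3 tape=__YYX[Y]XYY   (A,Y)→(C,Y,left)
state=C head=2 tape=__YY[X]YXYY   (C,X)→(B,Y,right)
state=B head=3 tape=__YYY[Y]XYY   (B,Y)→(C,X,left)
state=C head=2 tape=__YY[Y]XXYY   (C,Y)→(B,Y,left)
state=B head=1 tape=__Y[Y]YXXYY   (B,Y)→(C,X,left)
state=C head=0 tape=__[Y]XYXXYY   (C,Y)→(B,Y,left)
state=B head=-1 tape=_[_]YXYXXYY   (B,_)→(A,Y,left)
state=A head=-2 tape=[_]YYXYXXYY
Cell 0 holds Y when M halts.

Y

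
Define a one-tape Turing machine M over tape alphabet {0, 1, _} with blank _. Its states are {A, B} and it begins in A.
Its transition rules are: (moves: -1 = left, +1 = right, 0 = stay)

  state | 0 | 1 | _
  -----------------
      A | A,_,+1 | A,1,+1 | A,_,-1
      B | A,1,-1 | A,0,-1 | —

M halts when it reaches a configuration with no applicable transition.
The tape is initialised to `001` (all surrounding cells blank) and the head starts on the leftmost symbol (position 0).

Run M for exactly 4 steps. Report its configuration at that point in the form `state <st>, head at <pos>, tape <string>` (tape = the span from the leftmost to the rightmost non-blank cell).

state A, head at 2, tape 1

A | [0]01_   read 0 → write _, move +1, go to A
A | _[0]1_   read 0 → write _, move +1, go to A
A | __[1]_   read 1 → write 1, move +1, go to A
A | __1[_]   read _ → write _, move -1, go to A
A | __[1]_
After 4 steps: state A, head at 2, tape 1.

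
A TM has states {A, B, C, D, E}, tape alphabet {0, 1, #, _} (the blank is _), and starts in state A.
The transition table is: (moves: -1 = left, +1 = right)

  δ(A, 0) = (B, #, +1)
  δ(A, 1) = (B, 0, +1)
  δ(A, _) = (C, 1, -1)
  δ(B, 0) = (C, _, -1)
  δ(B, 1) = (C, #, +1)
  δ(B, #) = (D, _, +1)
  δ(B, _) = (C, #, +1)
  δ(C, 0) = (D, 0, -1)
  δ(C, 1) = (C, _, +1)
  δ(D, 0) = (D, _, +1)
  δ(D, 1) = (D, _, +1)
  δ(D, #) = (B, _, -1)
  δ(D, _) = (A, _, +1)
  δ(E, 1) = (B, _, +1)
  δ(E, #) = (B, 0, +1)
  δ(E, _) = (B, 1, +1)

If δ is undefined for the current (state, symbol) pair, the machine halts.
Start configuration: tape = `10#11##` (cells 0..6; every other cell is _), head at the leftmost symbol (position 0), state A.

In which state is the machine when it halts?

state=A head=0 tape=_[1]0#11##   (A,1)→(B,0,+1)
state=B head=1 tape=_0[0]#11##   (B,0)→(C,_,-1)
state=C head=0 tape=_[0]_#11##   (C,0)→(D,0,-1)
state=D head=-1 tape=[_]0_#11##   (D,_)→(A,_,+1)
state=A head=0 tape=_[0]_#11##   (A,0)→(B,#,+1)
state=B head=1 tape=_#[_]#11##   (B,_)→(C,#,+1)
state=C head=2 tape=_##[#]11##
No transition is defined for (C, #); M halts in state C.

C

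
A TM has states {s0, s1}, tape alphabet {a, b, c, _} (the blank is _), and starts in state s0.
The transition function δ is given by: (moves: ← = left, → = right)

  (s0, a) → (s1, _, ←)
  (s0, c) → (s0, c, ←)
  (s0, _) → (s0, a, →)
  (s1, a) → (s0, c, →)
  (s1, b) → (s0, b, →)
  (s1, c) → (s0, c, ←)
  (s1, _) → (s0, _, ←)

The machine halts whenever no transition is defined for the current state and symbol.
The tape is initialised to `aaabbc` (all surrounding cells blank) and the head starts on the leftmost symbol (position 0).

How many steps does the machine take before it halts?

11

state=s0 head=0 tape=__[a]aabbc   (s0,a)→(s1,_,←)
state=s1 head=-1 tape=_[_]_aabbc   (s1,_)→(s0,_,←)
state=s0 head=-2 tape=[_]__aabbc   (s0,_)→(s0,a,→)
state=s0 head=-1 tape=a[_]_aabbc   (s0,_)→(s0,a,→)
state=s0 head=0 tape=aa[_]aabbc   (s0,_)→(s0,a,→)
state=s0 head=1 tape=aaa[a]abbc   (s0,a)→(s1,_,←)
state=s1 head=0 tape=aa[a]_abbc   (s1,a)→(s0,c,→)
state=s0 head=1 tape=aac[_]abbc   (s0,_)→(s0,a,→)
state=s0 head=2 tape=aaca[a]bbc   (s0,a)→(s1,_,←)
state=s1 head=1 tape=aac[a]_bbc   (s1,a)→(s0,c,→)
state=s0 head=2 tape=aacc[_]bbc   (s0,_)→(s0,a,→)
state=s0 head=3 tape=aacca[b]bc
M halts after 11 transitions.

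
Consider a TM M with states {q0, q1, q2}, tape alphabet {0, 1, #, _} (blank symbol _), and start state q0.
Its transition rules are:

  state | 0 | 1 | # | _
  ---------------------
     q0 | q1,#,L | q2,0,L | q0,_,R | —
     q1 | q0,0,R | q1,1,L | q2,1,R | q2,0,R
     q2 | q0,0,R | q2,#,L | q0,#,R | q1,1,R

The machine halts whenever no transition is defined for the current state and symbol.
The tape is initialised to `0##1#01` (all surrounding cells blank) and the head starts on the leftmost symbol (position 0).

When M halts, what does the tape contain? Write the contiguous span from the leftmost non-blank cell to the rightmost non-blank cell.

state=q0 head=0 tape=_[0]##1#01_   (q0,0)→(q1,#,L)
state=q1 head=-1 tape=[_]###1#01_   (q1,_)→(q2,0,R)
state=q2 head=0 tape=0[#]##1#01_   (q2,#)→(q0,#,R)
state=q0 head=1 tape=0#[#]#1#01_   (q0,#)→(q0,_,R)
state=q0 head=2 tape=0#_[#]1#01_   (q0,#)→(q0,_,R)
state=q0 head=3 tape=0#__[1]#01_   (q0,1)→(q2,0,L)
state=q2 head=2 tape=0#_[_]0#01_   (q2,_)→(q1,1,R)
state=q1 head=3 tape=0#_1[0]#01_   (q1,0)→(q0,0,R)
state=q0 head=4 tape=0#_10[#]01_   (q0,#)→(q0,_,R)
state=q0 head=5 tape=0#_10_[0]1_   (q0,0)→(q1,#,L)
state=q1 head=4 tape=0#_10[_]#1_   (q1,_)→(q2,0,R)
state=q2 head=5 tape=0#_100[#]1_   (q2,#)→(q0,#,R)
state=q0 head=6 tape=0#_100#[1]_   (q0,1)→(q2,0,L)
state=q2 head=5 tape=0#_100[#]0_   (q2,#)→(q0,#,R)
state=q0 head=6 tape=0#_100#[0]_   (q0,0)→(q1,#,L)
state=q1 head=5 tape=0#_100[#]#_   (q1,#)→(q2,1,R)
state=q2 head=6 tape=0#_1001[#]_   (q2,#)→(q0,#,R)
state=q0 head=7 tape=0#_1001#[_]
The non-blank tape span at halt is 0#_1001#.

0#_1001#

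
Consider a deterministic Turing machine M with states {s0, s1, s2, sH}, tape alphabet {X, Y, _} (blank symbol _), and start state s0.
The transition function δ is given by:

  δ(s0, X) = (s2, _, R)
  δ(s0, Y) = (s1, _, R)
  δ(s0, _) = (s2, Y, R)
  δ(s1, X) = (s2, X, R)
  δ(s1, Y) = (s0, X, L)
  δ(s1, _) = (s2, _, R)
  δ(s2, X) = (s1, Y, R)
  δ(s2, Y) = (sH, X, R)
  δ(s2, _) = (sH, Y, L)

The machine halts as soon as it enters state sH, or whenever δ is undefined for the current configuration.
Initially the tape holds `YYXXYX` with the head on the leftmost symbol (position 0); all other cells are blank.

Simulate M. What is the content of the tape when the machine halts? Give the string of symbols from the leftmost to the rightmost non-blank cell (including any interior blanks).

YYX_XY_Y

state=s0 head=0 tape=[Y]YXXYX__   (s0,Y)→(s1,_,R)
state=s1 head=1 tape=_[Y]XXYX__   (s1,Y)→(s0,X,L)
state=s0 head=0 tape=[_]XXXYX__   (s0,_)→(s2,Y,R)
state=s2 head=1 tape=Y[X]XXYX__   (s2,X)→(s1,Y,R)
state=s1 head=2 tape=YY[X]XYX__   (s1,X)→(s2,X,R)
state=s2 head=3 tape=YYX[X]YX__   (s2,X)→(s1,Y,R)
state=s1 head=4 tape=YYXY[Y]X__   (s1,Y)→(s0,X,L)
state=s0 head=3 tape=YYX[Y]XX__   (s0,Y)→(s1,_,R)
state=s1 head=4 tape=YYX_[X]X__   (s1,X)→(s2,X,R)
state=s2 head=5 tape=YYX_X[X]__   (s2,X)→(s1,Y,R)
state=s1 head=6 tape=YYX_XY[_]_   (s1,_)→(s2,_,R)
state=s2 head=7 tape=YYX_XY_[_]   (s2,_)→(sH,Y,L)
state=sH head=6 tape=YYX_XY[_]Y
The non-blank tape span at halt is YYX_XY_Y.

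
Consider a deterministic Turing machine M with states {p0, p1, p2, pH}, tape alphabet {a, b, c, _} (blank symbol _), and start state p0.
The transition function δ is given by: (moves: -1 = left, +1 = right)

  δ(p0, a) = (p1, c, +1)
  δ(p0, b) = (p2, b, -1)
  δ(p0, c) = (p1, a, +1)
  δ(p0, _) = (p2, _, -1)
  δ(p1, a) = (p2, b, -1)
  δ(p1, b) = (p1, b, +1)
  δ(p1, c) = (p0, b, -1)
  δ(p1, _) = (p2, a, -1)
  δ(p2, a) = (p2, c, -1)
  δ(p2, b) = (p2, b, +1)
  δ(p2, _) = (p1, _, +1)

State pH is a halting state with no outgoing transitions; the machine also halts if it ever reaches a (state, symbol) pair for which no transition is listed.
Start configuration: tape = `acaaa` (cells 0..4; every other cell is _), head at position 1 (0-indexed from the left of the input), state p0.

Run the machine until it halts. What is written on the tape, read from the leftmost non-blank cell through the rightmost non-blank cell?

bbbbca

state=p0 head=1 tape=__a[c]aaa   (p0,c)→(p1,a,+1)
state=p1 head=2 tape=__aa[a]aa   (p1,a)→(p2,b,-1)
state=p2 head=1 tape=__a[a]baa   (p2,a)→(p2,c,-1)
state=p2 head=0 tape=__[a]cbaa   (p2,a)→(p2,c,-1)
state=p2 head=-1 tape=_[_]ccbaa   (p2,_)→(p1,_,+1)
state=p1 head=0 tape=__[c]cbaa   (p1,c)→(p0,b,-1)
state=p0 head=-1 tape=_[_]bcbaa   (p0,_)→(p2,_,-1)
state=p2 head=-2 tape=[_]_bcbaa   (p2,_)→(p1,_,+1)
state=p1 head=-1 tape=_[_]bcbaa   (p1,_)→(p2,a,-1)
state=p2 head=-2 tape=[_]abcbaa   (p2,_)→(p1,_,+1)
state=p1 head=-1 tape=_[a]bcbaa   (p1,a)→(p2,b,-1)
state=p2 head=-2 tape=[_]bbcbaa   (p2,_)→(p1,_,+1)
state=p1 head=-1 tape=_[b]bcbaa   (p1,b)→(p1,b,+1)
state=p1 head=0 tape=_b[b]cbaa   (p1,b)→(p1,b,+1)
state=p1 head=1 tape=_bb[c]baa   (p1,c)→(p0,b,-1)
state=p0 head=0 tape=_b[b]bbaa   (p0,b)→(p2,b,-1)
state=p2 head=-1 tape=_[b]bbbaa   (p2,b)→(p2,b,+1)
state=p2 head=0 tape=_b[b]bbaa   (p2,b)→(p2,b,+1)
state=p2 head=1 tape=_bb[b]baa   (p2,b)→(p2,b,+1)
state=p2 head=2 tape=_bbb[b]aa   (p2,b)→(p2,b,+1)
state=p2 head=3 tape=_bbbb[a]a   (p2,a)→(p2,c,-1)
state=p2 head=2 tape=_bbb[b]ca   (p2,b)→(p2,b,+1)
state=p2 head=3 tape=_bbbb[c]a
The non-blank tape span at halt is bbbbca.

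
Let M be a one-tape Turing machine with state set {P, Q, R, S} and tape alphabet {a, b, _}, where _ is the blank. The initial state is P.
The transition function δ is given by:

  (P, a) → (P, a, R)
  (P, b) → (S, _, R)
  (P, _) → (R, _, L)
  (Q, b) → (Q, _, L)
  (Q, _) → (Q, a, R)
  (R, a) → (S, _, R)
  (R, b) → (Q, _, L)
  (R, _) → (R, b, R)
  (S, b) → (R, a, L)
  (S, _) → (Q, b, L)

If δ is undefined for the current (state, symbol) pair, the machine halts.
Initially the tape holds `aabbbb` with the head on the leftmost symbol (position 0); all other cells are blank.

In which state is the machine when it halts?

P | [a]abbbb_   read a → write a, move R, go to P
P | a[a]bbbb_   read a → write a, move R, go to P
P | aa[b]bbb_   read b → write _, move R, go to S
S | aa_[b]bb_   read b → write a, move L, go to R
R | aa[_]abb_   read _ → write b, move R, go to R
R | aab[a]bb_   read a → write _, move R, go to S
S | aab_[b]b_   read b → write a, move L, go to R
R | aab[_]ab_   read _ → write b, move R, go to R
R | aabb[a]b_   read a → write _, move R, go to S
S | aabb_[b]_   read b → write a, move L, go to R
R | aabb[_]a_   read _ → write b, move R, go to R
R | aabbb[a]_   read a → write _, move R, go to S
S | aabbb_[_]   read _ → write b, move L, go to Q
Q | aabbb[_]b   read _ → write a, move R, go to Q
Q | aabbba[b]   read b → write _, move L, go to Q
Q | aabbb[a]_
No transition is defined for (Q, a); M halts in state Q.

Q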